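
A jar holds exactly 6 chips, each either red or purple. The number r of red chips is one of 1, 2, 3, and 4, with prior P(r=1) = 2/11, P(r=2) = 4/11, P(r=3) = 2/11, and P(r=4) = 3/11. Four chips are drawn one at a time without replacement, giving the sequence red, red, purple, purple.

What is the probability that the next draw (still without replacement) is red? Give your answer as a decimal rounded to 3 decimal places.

0.450

Under each hypothesis, the probability of the observed sequence is: P(data | r = 1) = (1/6)(0/5) = 0; P(data | r = 2) = (2/6)(1/5)(4/4)(3/3) = 1/15; P(data | r = 3) = (3/6)(2/5)(3/4)(2/3) = 1/10; P(data | r = 4) = (4/6)(3/5)(2/4)(1/3) = 1/15.
Weighting by the prior gives 2/11 · 0 = 0, 4/11 · 1/15 = 4/165, 2/11 · 1/10 = 1/55, 3/11 · 1/15 = 1/55; these sum to 2/33.
Dividing through by the total gives posterior P(r = 1 | data) = 0, P(r = 2 | data) = 2/5, P(r = 3 | data) = 3/10, P(r = 4 | data) = 3/10.
So P(red next | data) = Σ P(red next | H) P(H | data) = (0)(2/5) + (1/2)(3/10) + (1)(3/10) = 9/20.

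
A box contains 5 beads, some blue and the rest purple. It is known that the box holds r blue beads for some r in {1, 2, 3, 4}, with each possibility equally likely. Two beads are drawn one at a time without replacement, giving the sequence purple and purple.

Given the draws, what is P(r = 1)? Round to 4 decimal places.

0.6000

Compute the likelihood of the observed sequence for each case: P(data | r = 1) = (4/5)(3/4) = 3/5; P(data | r = 2) = (3/5)(2/4) = 3/10; P(data | r = 3) = (2/5)(1/4) = 1/10; P(data | r = 4) = (1/5)(0/4) = 0.
The prior-weighted likelihoods are 1/4 · 3/5 = 3/20, 1/4 · 3/10 = 3/40, 1/4 · 1/10 = 1/40, 1/4 · 0 = 0; summing to 1/4.
Hence P(r = 1 | data) = (3/20) / (1/4) = 3/5.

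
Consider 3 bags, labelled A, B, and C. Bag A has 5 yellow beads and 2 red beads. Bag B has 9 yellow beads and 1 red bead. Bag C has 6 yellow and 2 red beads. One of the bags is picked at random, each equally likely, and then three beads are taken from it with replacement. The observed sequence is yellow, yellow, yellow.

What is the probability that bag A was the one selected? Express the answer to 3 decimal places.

0.241

The likelihood of the observed sequence under each hypothesis: P(data | bag A) = (5/7)(5/7)(5/7) = 0.36443; P(data | bag B) = (9/10)(9/10)(9/10) = 0.729; P(data | bag C) = (6/8)(6/8)(6/8) = 0.42188.
The prior-weighted likelihoods are 1/3 · 0.36443 = 0.12148, 1/3 · 0.729 = 0.243, 1/3 · 0.42188 = 0.14062; these sum to 0.5051.
Hence P(bag A | data) = (0.12148) / (0.5051) = 0.2405.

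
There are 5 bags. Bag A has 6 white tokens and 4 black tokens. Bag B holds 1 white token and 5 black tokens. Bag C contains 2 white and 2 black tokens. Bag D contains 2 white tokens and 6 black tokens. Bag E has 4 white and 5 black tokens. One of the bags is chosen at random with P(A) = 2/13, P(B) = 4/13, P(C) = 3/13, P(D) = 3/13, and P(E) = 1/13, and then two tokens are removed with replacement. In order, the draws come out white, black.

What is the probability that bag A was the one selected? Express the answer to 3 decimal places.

Under each hypothesis, the probability of the observed sequence is: P(data | bag A) = (6/10)(4/10) = 0.24; P(data | bag B) = (1/6)(5/6) = 0.13889; P(data | bag C) = (2/4)(2/4) = 0.25; P(data | bag D) = (2/8)(6/8) = 0.1875; P(data | bag E) = (4/9)(5/9) = 0.24691.
Multiplying each by its prior: 2/13 · 0.24 = 0.036923, 4/13 · 0.13889 = 0.042735, 3/13 · 0.25 = 0.057692, 3/13 · 0.1875 = 0.043269, 1/13 · 0.24691 = 0.018993; with total 0.19961.
Hence P(bag A | data) = (0.036923) / (0.19961) = 0.18497.

0.185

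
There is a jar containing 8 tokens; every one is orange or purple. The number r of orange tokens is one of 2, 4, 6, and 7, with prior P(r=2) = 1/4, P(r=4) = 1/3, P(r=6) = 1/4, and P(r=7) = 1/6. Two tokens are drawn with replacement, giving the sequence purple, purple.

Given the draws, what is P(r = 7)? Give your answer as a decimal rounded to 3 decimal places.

The likelihood of the observed sequence under each hypothesis: P(data | r = 2) = (6/8)(6/8) = 9/16; P(data | r = 4) = (4/8)(4/8) = 1/4; P(data | r = 6) = (2/8)(2/8) = 1/16; P(data | r = 7) = (1/8)(1/8) = 1/64.
Multiplying each by its prior: 1/4 · 9/16 = 9/64, 1/3 · 1/4 = 1/12, 1/4 · 1/16 = 1/64, 1/6 · 1/64 = 1/384; with total 31/128.
By Bayes' rule, P(r = 7 | data) = (1/384) / (31/128) = 1/93.

0.011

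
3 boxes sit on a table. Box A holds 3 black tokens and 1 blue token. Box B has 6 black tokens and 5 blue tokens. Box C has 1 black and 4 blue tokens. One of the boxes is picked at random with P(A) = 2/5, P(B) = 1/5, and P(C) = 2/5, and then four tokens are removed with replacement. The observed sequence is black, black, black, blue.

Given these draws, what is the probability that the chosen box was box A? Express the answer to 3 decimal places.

Under each hypothesis, the probability of the observed sequence is: P(data | box A) = (3/4)(3/4)(3/4)(1/4) = 0.10547; P(data | box B) = (6/11)(6/11)(6/11)(5/11) = 0.073765; P(data | box C) = (1/5)(1/5)(1/5)(4/5) = 0.0064.
The prior-weighted likelihoods are 2/5 · 0.10547 = 0.042188, 1/5 · 0.073765 = 0.014753, 2/5 · 0.0064 = 0.00256; with total 0.059501.
By Bayes' rule, P(box A | data) = (0.042188) / (0.059501) = 0.70903.

0.709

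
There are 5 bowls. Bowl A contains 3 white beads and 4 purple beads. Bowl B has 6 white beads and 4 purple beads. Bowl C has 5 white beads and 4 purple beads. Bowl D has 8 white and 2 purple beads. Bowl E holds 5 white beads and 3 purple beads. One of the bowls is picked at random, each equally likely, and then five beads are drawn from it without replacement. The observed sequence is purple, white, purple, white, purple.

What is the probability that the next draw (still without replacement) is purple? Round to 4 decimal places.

Compute the likelihood of the observed sequence for each case: P(data | bowl A) = (4/7)(3/6)(3/5)(2/4)(2/3) = 0.057143; P(data | bowl B) = (4/10)(6/9)(3/8)(5/7)(2/6) = 0.02381; P(data | bowl C) = (4/9)(5/8)(3/7)(4/6)(2/5) = 0.031746; P(data | bowl D) = (2/10)(8/9)(1/8)(7/7)(0/6) = 0; P(data | bowl E) = (3/8)(5/7)(2/6)(4/5)(1/4) = 0.017857.
Weighting by the prior gives 1/5 · 0.057143 = 0.011429, 1/5 · 0.02381 = 0.0047619, 1/5 · 0.031746 = 0.0063492, 1/5 · 0 = 0, 1/5 · 0.017857 = 0.0035714; with total 0.026111.
Normalising, the posterior is P(bowl A | data) = 0.43769, P(bowl B | data) = 0.18237, P(bowl C | data) = 0.24316, P(bowl D | data) = 0, P(bowl E | data) = 0.13678.
So P(purple next | data) = Σ P(purple next | H) P(H | data) = (1/2)(0.43769) + (1/5)(0.18237) + (1/4)(0.24316) + (0)(0.13678) = 0.31611.

0.3161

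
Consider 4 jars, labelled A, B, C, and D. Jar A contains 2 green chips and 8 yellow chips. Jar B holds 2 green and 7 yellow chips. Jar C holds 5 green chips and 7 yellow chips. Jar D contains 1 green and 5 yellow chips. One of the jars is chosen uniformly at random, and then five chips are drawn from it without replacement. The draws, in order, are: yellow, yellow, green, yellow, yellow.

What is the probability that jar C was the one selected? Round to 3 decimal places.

0.102

For each hypothesis, P(data | H) works out to: P(data | jar A) = (8/10)(7/9)(2/8)(6/7)(5/6) = 0.11111; P(data | jar B) = (7/9)(6/8)(2/7)(5/6)(4/5) = 0.11111; P(data | jar C) = (7/12)(6/11)(5/10)(5/9)(4/8) = 0.044192; P(data | jar D) = (5/6)(4/5)(1/4)(3/3)(2/2) = 0.16667.
Weighting by the prior gives 1/4 · 0.11111 = 0.027778, 1/4 · 0.11111 = 0.027778, 1/4 · 0.044192 = 0.011048, 1/4 · 0.16667 = 0.041667; with total 0.10827.
Hence P(jar C | data) = (0.011048) / (0.10827) = 0.10204.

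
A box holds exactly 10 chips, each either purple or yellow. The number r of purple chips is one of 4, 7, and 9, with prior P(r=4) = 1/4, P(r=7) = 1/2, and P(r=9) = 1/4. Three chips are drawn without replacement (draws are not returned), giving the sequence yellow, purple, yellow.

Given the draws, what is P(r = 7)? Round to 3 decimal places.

0.412

The likelihood of the observed sequence under each hypothesis: P(data | r = 4) = (6/10)(4/9)(5/8) = 1/6; P(data | r = 7) = (3/10)(7/9)(2/8) = 7/120; P(data | r = 9) = (1/10)(9/9)(0/8) = 0.
Multiplying each by its prior: 1/4 · 1/6 = 1/24, 1/2 · 7/120 = 7/240, 1/4 · 0 = 0; with total 17/240.
So P(r = 7 | data) = (7/240) / (17/240) = 7/17.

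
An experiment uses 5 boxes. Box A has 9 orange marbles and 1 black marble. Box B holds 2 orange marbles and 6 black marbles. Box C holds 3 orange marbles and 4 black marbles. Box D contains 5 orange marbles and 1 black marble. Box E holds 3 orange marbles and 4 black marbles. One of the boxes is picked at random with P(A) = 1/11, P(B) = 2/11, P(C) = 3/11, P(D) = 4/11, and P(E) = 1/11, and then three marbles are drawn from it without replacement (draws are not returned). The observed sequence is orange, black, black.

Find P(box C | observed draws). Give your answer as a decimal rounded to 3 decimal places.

0.493

For each hypothesis, P(data | H) works out to: P(data | box A) = (9/10)(1/9)(0/8) = 0; P(data | box B) = (2/8)(6/7)(5/6) = 5/28; P(data | box C) = (3/7)(4/6)(3/5) = 6/35; P(data | box D) = (5/6)(1/5)(0/4) = 0; P(data | box E) = (3/7)(4/6)(3/5) = 6/35.
Weighting by the prior gives 1/11 · 0 = 0, 2/11 · 5/28 = 5/154, 3/11 · 6/35 = 18/385, 4/11 · 0 = 0, 1/11 · 6/35 = 6/385; summing to 73/770.
By Bayes' rule, P(box C | data) = (18/385) / (73/770) = 36/73.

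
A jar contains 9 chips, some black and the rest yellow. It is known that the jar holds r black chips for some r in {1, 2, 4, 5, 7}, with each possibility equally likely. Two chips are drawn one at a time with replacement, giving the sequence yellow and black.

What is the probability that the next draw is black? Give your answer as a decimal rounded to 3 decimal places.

The likelihood of the observed sequence under each hypothesis: P(data | r = 1) = (8/9)(1/9) = 8/81; P(data | r = 2) = (7/9)(2/9) = 14/81; P(data | r = 4) = (5/9)(4/9) = 20/81; P(data | r = 5) = (4/9)(5/9) = 20/81; P(data | r = 7) = (2/9)(7/9) = 14/81.
The prior-weighted likelihoods are 1/5 · 8/81 = 8/405, 1/5 · 14/81 = 14/405, 1/5 · 20/81 = 4/81, 1/5 · 20/81 = 4/81, 1/5 · 14/81 = 14/405; these sum to 76/405.
Normalising, the posterior is P(r = 1 | data) = 2/19, P(r = 2 | data) = 7/38, P(r = 4 | data) = 5/19, P(r = 5 | data) = 5/19, P(r = 7 | data) = 7/38.
Averaging over the posterior, P(black next | data) = (1/9)(2/19) + (2/9)(7/38) + (4/9)(5/19) + (5/9)(5/19) + (7/9)(7/38) = 157/342.

0.459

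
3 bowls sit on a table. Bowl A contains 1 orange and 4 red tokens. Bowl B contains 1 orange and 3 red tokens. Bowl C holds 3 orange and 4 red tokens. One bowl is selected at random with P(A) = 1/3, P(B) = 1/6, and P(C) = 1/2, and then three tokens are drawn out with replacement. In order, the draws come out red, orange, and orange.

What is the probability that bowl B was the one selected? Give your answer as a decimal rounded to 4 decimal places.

Under each hypothesis, the probability of the observed sequence is: P(data | bowl A) = (4/5)(1/5)(1/5) = 0.032; P(data | bowl B) = (3/4)(1/4)(1/4) = 0.046875; P(data | bowl C) = (4/7)(3/7)(3/7) = 0.10496.
Multiplying each by its prior: 1/3 · 0.032 = 0.010667, 1/6 · 0.046875 = 0.0078125, 1/2 · 0.10496 = 0.052478; these sum to 0.070957.
By Bayes' rule, P(bowl B | data) = (0.0078125) / (0.070957) = 0.1101.

0.1101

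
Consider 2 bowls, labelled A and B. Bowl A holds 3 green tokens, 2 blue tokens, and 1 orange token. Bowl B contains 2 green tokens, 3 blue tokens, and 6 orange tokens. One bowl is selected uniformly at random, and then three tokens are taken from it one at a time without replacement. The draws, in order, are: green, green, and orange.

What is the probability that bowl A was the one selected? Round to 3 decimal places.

Compute the likelihood of the observed sequence for each case: P(data | bowl A) = (3/6)(2/5)(1/4) = 0.05; P(data | bowl B) = (2/11)(1/10)(6/9) = 0.012121.
The prior-weighted likelihoods are 1/2 · 0.05 = 0.025, 1/2 · 0.012121 = 0.0060606; these sum to 0.031061.
So P(bowl A | data) = (0.025) / (0.031061) = 0.80488.

0.805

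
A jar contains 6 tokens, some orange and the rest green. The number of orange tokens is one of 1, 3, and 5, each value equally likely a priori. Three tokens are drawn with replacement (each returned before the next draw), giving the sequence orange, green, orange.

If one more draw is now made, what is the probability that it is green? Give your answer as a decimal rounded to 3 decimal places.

0.383

For each hypothesis, P(data | H) works out to: P(data | r = 1) = (1/6)(5/6)(1/6) = 5/216; P(data | r = 3) = (3/6)(3/6)(3/6) = 1/8; P(data | r = 5) = (5/6)(1/6)(5/6) = 25/216.
Multiplying each by its prior: 1/3 · 5/216 = 5/648, 1/3 · 1/8 = 1/24, 1/3 · 25/216 = 25/648; summing to 19/216.
Dividing through by the total gives posterior P(r = 1 | data) = 5/57, P(r = 3 | data) = 9/19, P(r = 5 | data) = 25/57.
Averaging over the posterior, P(green next | data) = (5/6)(5/57) + (1/2)(9/19) + (1/6)(25/57) = 131/342.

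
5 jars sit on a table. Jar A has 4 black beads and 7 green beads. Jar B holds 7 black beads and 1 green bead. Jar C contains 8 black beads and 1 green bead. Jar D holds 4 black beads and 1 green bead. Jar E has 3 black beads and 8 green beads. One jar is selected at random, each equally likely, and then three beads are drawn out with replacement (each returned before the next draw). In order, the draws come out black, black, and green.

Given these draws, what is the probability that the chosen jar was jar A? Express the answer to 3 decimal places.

0.187

Under each hypothesis, the probability of the observed sequence is: P(data | jar A) = (4/11)(4/11)(7/11) = 0.084147; P(data | jar B) = (7/8)(7/8)(1/8) = 0.095703; P(data | jar C) = (8/9)(8/9)(1/9) = 0.087791; P(data | jar D) = (4/5)(4/5)(1/5) = 0.128; P(data | jar E) = (3/11)(3/11)(8/11) = 0.054095.
The prior-weighted likelihoods are 1/5 · 0.084147 = 0.016829, 1/5 · 0.095703 = 0.019141, 1/5 · 0.087791 = 0.017558, 1/5 · 0.128 = 0.0256, 1/5 · 0.054095 = 0.010819; summing to 0.089947.
So P(jar A | data) = (0.016829) / (0.089947) = 0.1871.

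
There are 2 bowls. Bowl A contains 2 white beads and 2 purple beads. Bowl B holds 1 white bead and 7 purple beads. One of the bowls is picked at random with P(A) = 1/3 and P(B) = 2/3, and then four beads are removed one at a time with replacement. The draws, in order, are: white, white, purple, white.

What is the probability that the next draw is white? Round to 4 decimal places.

0.4806

Under each hypothesis, the probability of the observed sequence is: P(data | bowl A) = (2/4)(2/4)(2/4)(2/4) = 0.0625; P(data | bowl B) = (1/8)(1/8)(7/8)(1/8) = 0.001709.
Multiplying each by its prior: 1/3 · 0.0625 = 0.020833, 2/3 · 0.001709 = 0.0011393; these sum to 0.021973.
The posterior is then P(bowl A | data) = 0.94815, P(bowl B | data) = 0.051852.
The predictive probability is P(white next | data) = (1/2)(0.94815) + (1/8)(0.051852) = 0.48056.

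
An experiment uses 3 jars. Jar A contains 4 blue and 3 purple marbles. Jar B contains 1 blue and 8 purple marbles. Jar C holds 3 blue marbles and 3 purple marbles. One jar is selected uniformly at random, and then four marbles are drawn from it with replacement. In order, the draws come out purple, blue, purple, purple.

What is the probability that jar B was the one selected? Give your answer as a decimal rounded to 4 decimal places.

0.4206

For each hypothesis, P(data | H) works out to: P(data | jar A) = (3/7)(4/7)(3/7)(3/7) = 0.044981; P(data | jar B) = (8/9)(1/9)(8/9)(8/9) = 0.078037; P(data | jar C) = (3/6)(3/6)(3/6)(3/6) = 0.0625.
Multiplying each by its prior: 1/3 · 0.044981 = 0.014994, 1/3 · 0.078037 = 0.026012, 1/3 · 0.0625 = 0.020833; these sum to 0.061839.
Hence P(jar B | data) = (0.026012) / (0.061839) = 0.42064.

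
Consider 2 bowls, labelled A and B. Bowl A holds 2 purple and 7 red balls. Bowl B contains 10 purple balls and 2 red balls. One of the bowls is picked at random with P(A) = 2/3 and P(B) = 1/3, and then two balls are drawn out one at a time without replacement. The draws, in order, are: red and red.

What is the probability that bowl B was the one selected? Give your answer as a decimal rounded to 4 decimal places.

The likelihood of the observed sequence under each hypothesis: P(data | bowl A) = (7/9)(6/8) = 7/12; P(data | bowl B) = (2/12)(1/11) = 1/66.
Weighting by the prior gives 2/3 · 7/12 = 7/18, 1/3 · 1/66 = 1/198; with total 13/33.
Hence P(bowl B | data) = (1/198) / (13/33) = 1/78.

0.0128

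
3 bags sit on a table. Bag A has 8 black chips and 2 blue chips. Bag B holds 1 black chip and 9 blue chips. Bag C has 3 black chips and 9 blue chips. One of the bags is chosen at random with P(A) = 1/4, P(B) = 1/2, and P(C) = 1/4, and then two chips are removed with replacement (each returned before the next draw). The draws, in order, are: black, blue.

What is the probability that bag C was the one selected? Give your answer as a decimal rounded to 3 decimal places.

0.355

For each hypothesis, P(data | H) works out to: P(data | bag A) = (8/10)(2/10) = 0.16; P(data | bag B) = (1/10)(9/10) = 0.09; P(data | bag C) = (3/12)(9/12) = 0.1875.
Multiplying each by its prior: 1/4 · 0.16 = 0.04, 1/2 · 0.09 = 0.045, 1/4 · 0.1875 = 0.046875; summing to 0.13187.
By Bayes' rule, P(bag C | data) = (0.046875) / (0.13187) = 0.35545.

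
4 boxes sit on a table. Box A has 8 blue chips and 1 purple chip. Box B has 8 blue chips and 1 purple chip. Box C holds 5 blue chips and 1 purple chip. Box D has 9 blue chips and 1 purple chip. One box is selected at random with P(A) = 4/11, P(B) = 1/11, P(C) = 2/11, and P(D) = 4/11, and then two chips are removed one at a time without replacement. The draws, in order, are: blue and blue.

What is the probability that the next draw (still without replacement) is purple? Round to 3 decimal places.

0.153

Compute the likelihood of the observed sequence for each case: P(data | box A) = (8/9)(7/8) = 7/9; P(data | box B) = (8/9)(7/8) = 7/9; P(data | box C) = (5/6)(4/5) = 2/3; P(data | box D) = (9/10)(8/9) = 4/5.
Multiplying each by its prior: 4/11 · 7/9 = 28/99, 1/11 · 7/9 = 7/99, 2/11 · 2/3 = 4/33, 4/11 · 4/5 = 16/55; summing to 379/495.
The posterior is then P(box A | data) = 140/379, P(box B | data) = 35/379, P(box C | data) = 60/379, P(box D | data) = 144/379.
Averaging over the posterior, P(purple next | data) = (1/7)(140/379) + (1/7)(35/379) + (1/4)(60/379) + (1/8)(144/379) = 58/379.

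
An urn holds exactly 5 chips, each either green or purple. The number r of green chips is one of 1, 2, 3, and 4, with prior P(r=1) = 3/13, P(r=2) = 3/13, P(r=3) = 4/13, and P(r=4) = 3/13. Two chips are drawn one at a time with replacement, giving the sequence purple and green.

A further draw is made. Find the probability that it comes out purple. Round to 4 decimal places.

0.4909

Under each hypothesis, the probability of the observed sequence is: P(data | r = 1) = (4/5)(1/5) = 4/25; P(data | r = 2) = (3/5)(2/5) = 6/25; P(data | r = 3) = (2/5)(3/5) = 6/25; P(data | r = 4) = (1/5)(4/5) = 4/25.
Weighting by the prior gives 3/13 · 4/25 = 12/325, 3/13 · 6/25 = 18/325, 4/13 · 6/25 = 24/325, 3/13 · 4/25 = 12/325; these sum to 66/325.
Normalising, the posterior is P(r = 1 | data) = 2/11, P(r = 2 | data) = 3/11, P(r = 3 | data) = 4/11, P(r = 4 | data) = 2/11.
So P(purple next | data) = Σ P(purple next | H) P(H | data) = (4/5)(2/11) + (3/5)(3/11) + (2/5)(4/11) + (1/5)(2/11) = 27/55.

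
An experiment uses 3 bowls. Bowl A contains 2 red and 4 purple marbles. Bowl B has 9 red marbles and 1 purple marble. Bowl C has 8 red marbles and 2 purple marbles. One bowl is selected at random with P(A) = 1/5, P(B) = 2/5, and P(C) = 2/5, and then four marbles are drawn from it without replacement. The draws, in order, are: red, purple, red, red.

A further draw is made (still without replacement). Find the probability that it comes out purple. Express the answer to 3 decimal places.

0.095

Compute the likelihood of the observed sequence for each case: P(data | bowl A) = (2/6)(4/5)(1/4)(0/3) = 0; P(data | bowl B) = (9/10)(1/9)(8/8)(7/7) = 1/10; P(data | bowl C) = (8/10)(2/9)(7/8)(6/7) = 2/15.
Weighting by the prior gives 1/5 · 0 = 0, 2/5 · 1/10 = 1/25, 2/5 · 2/15 = 4/75; summing to 7/75.
The posterior is then P(bowl A | data) = 0, P(bowl B | data) = 3/7, P(bowl C | data) = 4/7.
So P(purple next | data) = Σ P(purple next | H) P(H | data) = (0)(3/7) + (1/6)(4/7) = 2/21.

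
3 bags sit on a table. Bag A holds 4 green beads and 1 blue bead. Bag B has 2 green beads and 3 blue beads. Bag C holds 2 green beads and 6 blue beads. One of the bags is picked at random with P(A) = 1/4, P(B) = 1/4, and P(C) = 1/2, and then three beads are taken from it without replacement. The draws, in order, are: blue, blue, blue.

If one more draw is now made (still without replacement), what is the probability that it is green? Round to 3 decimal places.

Compute the likelihood of the observed sequence for each case: P(data | bag A) = (1/5)(0/4) = 0; P(data | bag B) = (3/5)(2/4)(1/3) = 1/10; P(data | bag C) = (6/8)(5/7)(4/6) = 5/14.
Weighting by the prior gives 1/4 · 0 = 0, 1/4 · 1/10 = 1/40, 1/2 · 5/14 = 5/28; summing to 57/280.
Dividing through by the total gives posterior P(bag A | data) = 0, P(bag B | data) = 7/57, P(bag C | data) = 50/57.
Averaging over the posterior, P(green next | data) = (1)(7/57) + (2/5)(50/57) = 9/19.

0.474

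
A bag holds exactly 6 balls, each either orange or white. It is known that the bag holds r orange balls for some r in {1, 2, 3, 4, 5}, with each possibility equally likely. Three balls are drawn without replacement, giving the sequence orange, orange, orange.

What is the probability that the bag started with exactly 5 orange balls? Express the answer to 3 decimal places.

0.667

The likelihood of the observed sequence under each hypothesis: P(data | r = 1) = (1/6)(0/5) = 0; P(data | r = 2) = (2/6)(1/5)(0/4) = 0; P(data | r = 3) = (3/6)(2/5)(1/4) = 1/20; P(data | r = 4) = (4/6)(3/5)(2/4) = 1/5; P(data | r = 5) = (5/6)(4/5)(3/4) = 1/2.
Weighting by the prior gives 1/5 · 0 = 0, 1/5 · 0 = 0, 1/5 · 1/20 = 1/100, 1/5 · 1/5 = 1/25, 1/5 · 1/2 = 1/10; these sum to 3/20.
So P(r = 5 | data) = (1/10) / (3/20) = 2/3.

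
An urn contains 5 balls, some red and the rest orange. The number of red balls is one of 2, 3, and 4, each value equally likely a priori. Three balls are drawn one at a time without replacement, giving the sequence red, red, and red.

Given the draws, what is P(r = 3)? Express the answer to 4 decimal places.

0.2000

The likelihood of the observed sequence under each hypothesis: P(data | r = 2) = (2/5)(1/4)(0/3) = 0; P(data | r = 3) = (3/5)(2/4)(1/3) = 1/10; P(data | r = 4) = (4/5)(3/4)(2/3) = 2/5.
Multiplying each by its prior: 1/3 · 0 = 0, 1/3 · 1/10 = 1/30, 1/3 · 2/5 = 2/15; with total 1/6.
Hence P(r = 3 | data) = (1/30) / (1/6) = 1/5.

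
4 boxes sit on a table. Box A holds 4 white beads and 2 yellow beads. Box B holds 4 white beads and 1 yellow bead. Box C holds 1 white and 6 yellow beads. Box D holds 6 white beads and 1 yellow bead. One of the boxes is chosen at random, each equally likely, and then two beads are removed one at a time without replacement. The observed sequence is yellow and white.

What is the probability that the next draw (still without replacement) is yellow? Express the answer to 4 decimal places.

0.2785

For each hypothesis, P(data | H) works out to: P(data | box A) = (2/6)(4/5) = 4/15; P(data | box B) = (1/5)(4/4) = 1/5; P(data | box C) = (6/7)(1/6) = 1/7; P(data | box D) = (1/7)(6/6) = 1/7.
The prior-weighted likelihoods are 1/4 · 4/15 = 1/15, 1/4 · 1/5 = 1/20, 1/4 · 1/7 = 1/28, 1/4 · 1/7 = 1/28; these sum to 79/420.
Dividing through by the total gives posterior P(box A | data) = 28/79, P(box B | data) = 21/79, P(box C | data) = 15/79, P(box D | data) = 15/79.
The predictive probability is P(yellow next | data) = (1/4)(28/79) + (0)(21/79) + (1)(15/79) + (0)(15/79) = 22/79.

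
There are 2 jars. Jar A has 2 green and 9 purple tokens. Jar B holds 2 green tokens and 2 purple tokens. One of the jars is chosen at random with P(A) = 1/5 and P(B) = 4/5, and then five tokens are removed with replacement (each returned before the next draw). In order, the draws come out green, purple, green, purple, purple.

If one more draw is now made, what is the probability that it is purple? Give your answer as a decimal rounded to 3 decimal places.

0.540

The likelihood of the observed sequence under each hypothesis: P(data | jar A) = (2/11)(9/11)(2/11)(9/11)(9/11) = 0.018106; P(data | jar B) = (2/4)(2/4)(2/4)(2/4)(2/4) = 0.03125.
The prior-weighted likelihoods are 1/5 · 0.018106 = 0.0036212, 4/5 · 0.03125 = 0.025; these sum to 0.028621.
Normalising, the posterior is P(jar A | data) = 0.12652, P(jar B | data) = 0.87348.
Averaging over the posterior, P(purple next | data) = (9/11)(0.12652) + (1/2)(0.87348) = 0.54026.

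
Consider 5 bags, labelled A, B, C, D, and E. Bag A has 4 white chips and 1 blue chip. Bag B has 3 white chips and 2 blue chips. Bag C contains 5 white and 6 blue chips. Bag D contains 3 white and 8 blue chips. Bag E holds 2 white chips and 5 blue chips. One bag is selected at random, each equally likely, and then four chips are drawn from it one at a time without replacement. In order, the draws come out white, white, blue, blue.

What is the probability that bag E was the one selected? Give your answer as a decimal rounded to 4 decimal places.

Under each hypothesis, the probability of the observed sequence is: P(data | bag A) = (4/5)(3/4)(1/3)(0/2) = 0; P(data | bag B) = (3/5)(2/4)(2/3)(1/2) = 0.1; P(data | bag C) = (5/11)(4/10)(6/9)(5/8) = 0.075758; P(data | bag D) = (3/11)(2/10)(8/9)(7/8) = 0.042424; P(data | bag E) = (2/7)(1/6)(5/5)(4/4) = 0.047619.
The prior-weighted likelihoods are 1/5 · 0 = 0, 1/5 · 0.1 = 0.02, 1/5 · 0.075758 = 0.015152, 1/5 · 0.042424 = 0.0084848, 1/5 · 0.047619 = 0.0095238; with total 0.05316.
By Bayes' rule, P(bag E | data) = (0.0095238) / (0.05316) = 0.17915.

0.1792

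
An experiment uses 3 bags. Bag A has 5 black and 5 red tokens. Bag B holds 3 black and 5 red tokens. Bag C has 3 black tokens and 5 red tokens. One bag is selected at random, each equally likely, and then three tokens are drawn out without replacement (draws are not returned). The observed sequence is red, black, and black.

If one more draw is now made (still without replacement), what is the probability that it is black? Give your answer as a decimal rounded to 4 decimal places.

For each hypothesis, P(data | H) works out to: P(data | bag A) = (5/10)(5/9)(4/8) = 5/36; P(data | bag B) = (5/8)(3/7)(2/6) = 5/56; P(data | bag C) = (5/8)(3/7)(2/6) = 5/56.
Multiplying each by its prior: 1/3 · 5/36 = 5/108, 1/3 · 5/56 = 5/168, 1/3 · 5/56 = 5/168; summing to 20/189.
Normalising, the posterior is P(bag A | data) = 7/16, P(bag B | data) = 9/32, P(bag C | data) = 9/32.
So P(black next | data) = Σ P(black next | H) P(H | data) = (3/7)(7/16) + (1/5)(9/32) + (1/5)(9/32) = 3/10.

0.3000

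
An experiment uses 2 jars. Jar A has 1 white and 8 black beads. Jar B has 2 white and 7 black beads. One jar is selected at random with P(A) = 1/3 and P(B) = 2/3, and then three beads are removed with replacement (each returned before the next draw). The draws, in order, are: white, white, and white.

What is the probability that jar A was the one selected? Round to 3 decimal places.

The likelihood of the observed sequence under each hypothesis: P(data | jar A) = (1/9)(1/9)(1/9) = 0.0013717; P(data | jar B) = (2/9)(2/9)(2/9) = 0.010974.
Weighting by the prior gives 1/3 · 0.0013717 = 0.00045725, 2/3 · 0.010974 = 0.007316; these sum to 0.0077732.
So P(jar A | data) = (0.00045725) / (0.0077732) = 0.058824.

0.059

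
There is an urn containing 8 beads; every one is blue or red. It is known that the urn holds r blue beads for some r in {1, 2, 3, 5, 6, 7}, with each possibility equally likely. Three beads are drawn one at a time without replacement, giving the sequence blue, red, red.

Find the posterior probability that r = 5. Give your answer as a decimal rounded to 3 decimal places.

0.147

The likelihood of the observed sequence under each hypothesis: P(data | r = 1) = (1/8)(7/7)(6/6) = 1/8; P(data | r = 2) = (2/8)(6/7)(5/6) = 5/28; P(data | r = 3) = (3/8)(5/7)(4/6) = 5/28; P(data | r = 5) = (5/8)(3/7)(2/6) = 5/56; P(data | r = 6) = (6/8)(2/7)(1/6) = 1/28; P(data | r = 7) = (7/8)(1/7)(0/6) = 0.
Multiplying each by its prior: 1/6 · 1/8 = 1/48, 1/6 · 5/28 = 5/168, 1/6 · 5/28 = 5/168, 1/6 · 5/56 = 5/336, 1/6 · 1/28 = 1/168, 1/6 · 0 = 0; these sum to 17/168.
Therefore the posterior P(r = 5 | data) = (5/336) / (17/168) = 5/34.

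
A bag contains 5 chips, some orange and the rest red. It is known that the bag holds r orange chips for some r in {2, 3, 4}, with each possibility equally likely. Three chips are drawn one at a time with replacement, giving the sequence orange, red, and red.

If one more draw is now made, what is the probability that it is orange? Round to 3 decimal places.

0.518

The likelihood of the observed sequence under each hypothesis: P(data | r = 2) = (2/5)(3/5)(3/5) = 18/125; P(data | r = 3) = (3/5)(2/5)(2/5) = 12/125; P(data | r = 4) = (4/5)(1/5)(1/5) = 4/125.
Weighting by the prior gives 1/3 · 18/125 = 6/125, 1/3 · 12/125 = 4/125, 1/3 · 4/125 = 4/375; these sum to 34/375.
Normalising, the posterior is P(r = 2 | data) = 9/17, P(r = 3 | data) = 6/17, P(r = 4 | data) = 2/17.
Averaging over the posterior, P(orange next | data) = (2/5)(9/17) + (3/5)(6/17) + (4/5)(2/17) = 44/85.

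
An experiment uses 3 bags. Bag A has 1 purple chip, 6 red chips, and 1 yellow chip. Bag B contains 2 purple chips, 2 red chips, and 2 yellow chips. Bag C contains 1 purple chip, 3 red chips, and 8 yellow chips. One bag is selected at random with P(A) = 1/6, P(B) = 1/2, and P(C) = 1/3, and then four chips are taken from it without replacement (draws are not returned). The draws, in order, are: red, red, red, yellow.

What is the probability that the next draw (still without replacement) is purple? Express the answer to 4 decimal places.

0.2373

Under each hypothesis, the probability of the observed sequence is: P(data | bag A) = (6/8)(5/7)(4/6)(1/5) = 0.071429; P(data | bag B) = (2/6)(1/5)(0/4) = 0; P(data | bag C) = (3/12)(2/11)(1/10)(8/9) = 0.0040404.
Weighting by the prior gives 1/6 · 0.071429 = 0.011905, 1/2 · 0 = 0, 1/3 · 0.0040404 = 0.0013468; summing to 0.013252.
Dividing through by the total gives posterior P(bag A | data) = 0.89837, P(bag B | data) = 0, P(bag C | data) = 0.10163.
The predictive probability is P(purple next | data) = (1/4)(0.89837) + (1/8)(0.10163) = 0.2373.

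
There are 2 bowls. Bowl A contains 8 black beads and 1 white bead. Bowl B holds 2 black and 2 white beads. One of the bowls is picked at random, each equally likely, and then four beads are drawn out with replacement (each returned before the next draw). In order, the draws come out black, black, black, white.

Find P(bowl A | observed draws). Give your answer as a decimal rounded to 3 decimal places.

Under each hypothesis, the probability of the observed sequence is: P(data | bowl A) = (8/9)(8/9)(8/9)(1/9) = 0.078037; P(data | bowl B) = (2/4)(2/4)(2/4)(2/4) = 0.0625.
Weighting by the prior gives 1/2 · 0.078037 = 0.039018, 1/2 · 0.0625 = 0.03125; summing to 0.070268.
So P(bowl A | data) = (0.039018) / (0.070268) = 0.55528.

0.555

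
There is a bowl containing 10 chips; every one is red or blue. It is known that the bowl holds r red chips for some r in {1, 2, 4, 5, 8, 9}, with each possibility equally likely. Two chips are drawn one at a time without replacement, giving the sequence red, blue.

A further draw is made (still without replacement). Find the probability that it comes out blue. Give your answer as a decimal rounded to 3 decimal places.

Under each hypothesis, the probability of the observed sequence is: P(data | r = 1) = (1/10)(9/9) = 1/10; P(data | r = 2) = (2/10)(8/9) = 8/45; P(data | r = 4) = (4/10)(6/9) = 4/15; P(data | r = 5) = (5/10)(5/9) = 5/18; P(data | r = 8) = (8/10)(2/9) = 8/45; P(data | r = 9) = (9/10)(1/9) = 1/10.
Multiplying each by its prior: 1/6 · 1/10 = 1/60, 1/6 · 8/45 = 4/135, 1/6 · 4/15 = 2/45, 1/6 · 5/18 = 5/108, 1/6 · 8/45 = 4/135, 1/6 · 1/10 = 1/60; with total 11/60.
The posterior is then P(r = 1 | data) = 1/11, P(r = 2 | data) = 16/99, P(r = 4 | data) = 8/33, P(r = 5 | data) = 25/99, P(r = 8 | data) = 16/99, P(r = 9 | data) = 1/11.
Averaging over the posterior, P(blue next | data) = (1)(1/11) + (7/8)(16/99) + (5/8)(8/33) + (1/2)(25/99) + (1/8)(16/99) + (0)(1/11) = 35/66.

0.530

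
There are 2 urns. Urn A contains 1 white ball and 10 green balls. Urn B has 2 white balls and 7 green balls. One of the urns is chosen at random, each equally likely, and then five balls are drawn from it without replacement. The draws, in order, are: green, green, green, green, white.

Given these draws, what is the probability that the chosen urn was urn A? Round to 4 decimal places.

Under each hypothesis, the probability of the observed sequence is: P(data | urn A) = (10/11)(9/10)(8/9)(7/8)(1/7) = 1/11; P(data | urn B) = (7/9)(6/8)(5/7)(4/6)(2/5) = 1/9.
The prior-weighted likelihoods are 1/2 · 1/11 = 1/22, 1/2 · 1/9 = 1/18; summing to 10/99.
Hence P(urn A | data) = (1/22) / (10/99) = 9/20.

0.4500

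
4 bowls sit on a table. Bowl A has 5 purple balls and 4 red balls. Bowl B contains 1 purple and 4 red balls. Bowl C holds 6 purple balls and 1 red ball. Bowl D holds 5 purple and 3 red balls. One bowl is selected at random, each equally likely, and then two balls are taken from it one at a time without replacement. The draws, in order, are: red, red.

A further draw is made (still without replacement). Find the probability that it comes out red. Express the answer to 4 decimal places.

0.5327

Under each hypothesis, the probability of the observed sequence is: P(data | bowl A) = (4/9)(3/8) = 0.16667; P(data | bowl B) = (4/5)(3/4) = 0.6; P(data | bowl C) = (1/7)(0/6) = 0; P(data | bowl D) = (3/8)(2/7) = 0.10714.
Multiplying each by its prior: 1/4 · 0.16667 = 0.041667, 1/4 · 0.6 = 0.15, 1/4 · 0 = 0, 1/4 · 0.10714 = 0.026786; summing to 0.21845.
The posterior is then P(bowl A | data) = 0.19074, P(bowl B | data) = 0.68665, P(bowl C | data) = 0, P(bowl D | data) = 0.12262.
The predictive probability is P(red next | data) = (2/7)(0.19074) + (2/3)(0.68665) + (1/6)(0.12262) = 0.5327.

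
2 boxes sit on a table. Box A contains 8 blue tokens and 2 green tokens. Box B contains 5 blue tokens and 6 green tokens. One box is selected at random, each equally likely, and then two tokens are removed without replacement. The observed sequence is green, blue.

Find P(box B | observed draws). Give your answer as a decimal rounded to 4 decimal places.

0.6054

Compute the likelihood of the observed sequence for each case: P(data | box A) = (2/10)(8/9) = 8/45; P(data | box B) = (6/11)(5/10) = 3/11.
Weighting by the prior gives 1/2 · 8/45 = 4/45, 1/2 · 3/11 = 3/22; with total 223/990.
By Bayes' rule, P(box B | data) = (3/22) / (223/990) = 135/223.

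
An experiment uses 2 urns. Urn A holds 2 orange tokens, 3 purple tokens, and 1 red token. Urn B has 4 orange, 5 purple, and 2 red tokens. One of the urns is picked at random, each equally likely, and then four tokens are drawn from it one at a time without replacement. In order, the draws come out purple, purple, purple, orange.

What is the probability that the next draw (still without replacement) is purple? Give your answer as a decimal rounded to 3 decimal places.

Under each hypothesis, the probability of the observed sequence is: P(data | urn A) = (3/6)(2/5)(1/4)(2/3) = 1/30; P(data | urn B) = (5/11)(4/10)(3/9)(4/8) = 1/33.
The prior-weighted likelihoods are 1/2 · 1/30 = 1/60, 1/2 · 1/33 = 1/66; with total 7/220.
The posterior is then P(urn A | data) = 11/21, P(urn B | data) = 10/21.
Averaging over the posterior, P(purple next | data) = (0)(11/21) + (2/7)(10/21) = 20/147.

0.136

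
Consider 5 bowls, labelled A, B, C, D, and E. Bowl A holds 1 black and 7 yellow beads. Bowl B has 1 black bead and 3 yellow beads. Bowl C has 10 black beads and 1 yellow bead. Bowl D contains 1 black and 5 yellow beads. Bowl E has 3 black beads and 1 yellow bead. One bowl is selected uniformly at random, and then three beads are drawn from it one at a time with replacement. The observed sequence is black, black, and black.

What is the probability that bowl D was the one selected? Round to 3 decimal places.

0.004

Compute the likelihood of the observed sequence for each case: P(data | bowl A) = (1/8)(1/8)(1/8) = 0.0019531; P(data | bowl B) = (1/4)(1/4)(1/4) = 0.015625; P(data | bowl C) = (10/11)(10/11)(10/11) = 0.75131; P(data | bowl D) = (1/6)(1/6)(1/6) = 0.0046296; P(data | bowl E) = (3/4)(3/4)(3/4) = 0.42188.
Weighting by the prior gives 1/5 · 0.0019531 = 0.00039063, 1/5 · 0.015625 = 0.003125, 1/5 · 0.75131 = 0.15026, 1/5 · 0.0046296 = 0.00092593, 1/5 · 0.42188 = 0.084375; with total 0.23908.
Therefore the posterior P(bowl D | data) = (0.00092593) / (0.23908) = 0.0038729.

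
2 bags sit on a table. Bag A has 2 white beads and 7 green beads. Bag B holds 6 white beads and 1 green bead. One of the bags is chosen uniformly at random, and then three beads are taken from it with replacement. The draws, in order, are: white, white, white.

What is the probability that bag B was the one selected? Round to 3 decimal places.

For each hypothesis, P(data | H) works out to: P(data | bag A) = (2/9)(2/9)(2/9) = 0.010974; P(data | bag B) = (6/7)(6/7)(6/7) = 0.62974.
Multiplying each by its prior: 1/2 · 0.010974 = 0.005487, 1/2 · 0.62974 = 0.31487; these sum to 0.32036.
By Bayes' rule, P(bag B | data) = (0.31487) / (0.32036) = 0.98287.

0.983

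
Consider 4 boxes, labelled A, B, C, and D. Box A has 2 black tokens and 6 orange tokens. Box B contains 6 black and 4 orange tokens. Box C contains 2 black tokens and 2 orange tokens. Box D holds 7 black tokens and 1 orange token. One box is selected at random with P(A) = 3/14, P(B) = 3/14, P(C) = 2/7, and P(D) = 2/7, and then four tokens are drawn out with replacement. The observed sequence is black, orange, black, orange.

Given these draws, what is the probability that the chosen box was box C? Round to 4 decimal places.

Under each hypothesis, the probability of the observed sequence is: P(data | box A) = (2/8)(6/8)(2/8)(6/8) = 0.035156; P(data | box B) = (6/10)(4/10)(6/10)(4/10) = 0.0576; P(data | box C) = (2/4)(2/4)(2/4)(2/4) = 0.0625; P(data | box D) = (7/8)(1/8)(7/8)(1/8) = 0.011963.
The prior-weighted likelihoods are 3/14 · 0.035156 = 0.0075335, 3/14 · 0.0576 = 0.012343, 2/7 · 0.0625 = 0.017857, 2/7 · 0.011963 = 0.003418; with total 0.041151.
Therefore the posterior P(box C | data) = (0.017857) / (0.041151) = 0.43394.

0.4339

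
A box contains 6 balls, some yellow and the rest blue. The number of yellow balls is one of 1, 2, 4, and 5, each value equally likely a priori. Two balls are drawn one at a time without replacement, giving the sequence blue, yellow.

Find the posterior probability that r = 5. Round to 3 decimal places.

Under each hypothesis, the probability of the observed sequence is: P(data | r = 1) = (5/6)(1/5) = 1/6; P(data | r = 2) = (4/6)(2/5) = 4/15; P(data | r = 4) = (2/6)(4/5) = 4/15; P(data | r = 5) = (1/6)(5/5) = 1/6.
Multiplying each by its prior: 1/4 · 1/6 = 1/24, 1/4 · 4/15 = 1/15, 1/4 · 4/15 = 1/15, 1/4 · 1/6 = 1/24; summing to 13/60.
By Bayes' rule, P(r = 5 | data) = (1/24) / (13/60) = 5/26.

0.192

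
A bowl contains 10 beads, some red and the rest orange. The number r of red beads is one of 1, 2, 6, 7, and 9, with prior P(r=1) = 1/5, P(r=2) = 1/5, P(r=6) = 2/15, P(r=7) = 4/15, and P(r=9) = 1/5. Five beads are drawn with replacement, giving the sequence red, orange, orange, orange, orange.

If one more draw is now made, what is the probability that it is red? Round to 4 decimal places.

0.2083

Compute the likelihood of the observed sequence for each case: P(data | r = 1) = (1/10)(9/10)(9/10)(9/10)(9/10) = 0.06561; P(data | r = 2) = (2/10)(8/10)(8/10)(8/10)(8/10) = 0.08192; P(data | r = 6) = (6/10)(4/10)(4/10)(4/10)(4/10) = 0.01536; P(data | r = 7) = (7/10)(3/10)(3/10)(3/10)(3/10) = 0.00567; P(data | r = 9) = (9/10)(1/10)(1/10)(1/10)(1/10) = 9e-05.
Weighting by the prior gives 1/5 · 0.06561 = 0.013122, 1/5 · 0.08192 = 0.016384, 2/15 · 0.01536 = 0.002048, 4/15 · 0.00567 = 0.001512, 1/5 · 9e-05 = 1.8e-05; summing to 0.033084.
Normalising, the posterior is P(r = 1 | data) = 0.39663, P(r = 2 | data) = 0.49522, P(r = 6 | data) = 0.061903, P(r = 7 | data) = 0.045702, P(r = 9 | data) = 0.00054407.
The predictive probability is P(red next | data) = (1/10)(0.39663) + (1/5)(0.49522) + (3/5)(0.061903) + (7/10)(0.045702) + (9/10)(0.00054407) = 0.20833.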